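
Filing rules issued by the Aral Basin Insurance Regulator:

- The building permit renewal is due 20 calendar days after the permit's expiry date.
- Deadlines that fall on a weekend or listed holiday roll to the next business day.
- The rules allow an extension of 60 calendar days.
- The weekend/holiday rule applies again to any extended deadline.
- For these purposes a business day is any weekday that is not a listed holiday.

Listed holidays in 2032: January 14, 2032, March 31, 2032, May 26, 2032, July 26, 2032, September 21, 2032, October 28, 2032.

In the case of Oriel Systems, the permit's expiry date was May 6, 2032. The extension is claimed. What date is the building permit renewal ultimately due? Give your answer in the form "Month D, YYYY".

Adding 20 calendar days to May 6, 2032 gives May 26, 2032.
May 26, 2032 is a listed holiday; the next business day is May 27, 2032 (Thursday).
Add the 60 calendar-day extension to May 27, 2032: July 26, 2032.
July 26, 2032 is a listed holiday, so it moves to the next business day, July 27, 2032 (Tuesday).
Final deadline: July 27, 2032.

July 27, 2032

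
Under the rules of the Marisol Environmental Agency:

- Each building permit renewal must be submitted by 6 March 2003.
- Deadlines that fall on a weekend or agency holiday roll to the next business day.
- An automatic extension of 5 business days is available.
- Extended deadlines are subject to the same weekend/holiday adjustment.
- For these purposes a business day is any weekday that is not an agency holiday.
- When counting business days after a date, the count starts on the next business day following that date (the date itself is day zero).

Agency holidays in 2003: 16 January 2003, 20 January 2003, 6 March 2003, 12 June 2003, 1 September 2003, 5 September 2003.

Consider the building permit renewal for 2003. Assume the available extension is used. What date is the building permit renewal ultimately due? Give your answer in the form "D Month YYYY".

Start from the fixed due date, 6 March 2003.
6 March 2003 falls on a listed holiday. Rolling to the next business day gives 7 March 2003, a Friday.
Counting 5 further business days from 7 March 2003 reaches 14 March 2003.
14 March 2003 (Friday) is already a business day.
Final deadline: 14 March 2003.

14 March 2003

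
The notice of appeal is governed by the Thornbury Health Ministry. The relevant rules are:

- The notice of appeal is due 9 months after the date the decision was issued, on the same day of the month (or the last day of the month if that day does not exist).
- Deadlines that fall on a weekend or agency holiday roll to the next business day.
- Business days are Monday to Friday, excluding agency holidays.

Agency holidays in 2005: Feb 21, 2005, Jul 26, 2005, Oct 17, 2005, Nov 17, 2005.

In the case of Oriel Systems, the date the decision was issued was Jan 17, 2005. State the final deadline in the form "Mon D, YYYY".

9 months from Jan 17, 2005 is Oct 17, 2005.
Oct 17, 2005 is a listed holiday; the next business day is Oct 18, 2005 (Tuesday).
Final deadline: Oct 18, 2005.

Oct 18, 2005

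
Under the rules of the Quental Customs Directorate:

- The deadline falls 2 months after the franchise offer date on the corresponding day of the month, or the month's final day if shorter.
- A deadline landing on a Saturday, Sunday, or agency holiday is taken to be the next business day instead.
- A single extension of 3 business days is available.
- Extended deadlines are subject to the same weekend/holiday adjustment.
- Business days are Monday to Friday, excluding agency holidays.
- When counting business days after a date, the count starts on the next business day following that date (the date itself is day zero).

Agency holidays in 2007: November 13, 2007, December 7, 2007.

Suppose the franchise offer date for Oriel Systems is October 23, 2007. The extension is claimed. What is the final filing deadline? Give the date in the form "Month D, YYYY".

2 months from October 23, 2007 is December 23, 2007.
Because December 23, 2007 is a Sunday, the deadline becomes December 24, 2007 (Monday).
The 3-business-day extension runs from December 24, 2007 to December 27, 2007.
Since December 27, 2007 is a Thursday and not a holiday, the date is unchanged.
Final deadline: December 27, 2007.

December 27, 2007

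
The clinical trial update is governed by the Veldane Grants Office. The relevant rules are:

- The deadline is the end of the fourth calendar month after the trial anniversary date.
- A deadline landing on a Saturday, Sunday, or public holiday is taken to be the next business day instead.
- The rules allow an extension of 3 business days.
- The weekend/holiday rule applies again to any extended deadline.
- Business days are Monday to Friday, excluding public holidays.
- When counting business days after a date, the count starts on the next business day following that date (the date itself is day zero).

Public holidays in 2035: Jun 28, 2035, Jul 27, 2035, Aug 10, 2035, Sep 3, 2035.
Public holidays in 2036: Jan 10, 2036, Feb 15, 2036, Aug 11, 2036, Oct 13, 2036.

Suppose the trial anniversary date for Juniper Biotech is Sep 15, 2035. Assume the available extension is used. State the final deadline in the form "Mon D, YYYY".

4 months after Sep 15, 2035 is January 2036; that month ends on Jan 31, 2036.
Jan 31, 2036 (Thursday) is already a business day.
The 3-business-day extension runs from Jan 31, 2036 to Feb 5, 2036.
Feb 5, 2036 falls on a Tuesday, which is a business day, so no adjustment is needed.
Final deadline: Feb 5, 2036.

Feb 5, 2036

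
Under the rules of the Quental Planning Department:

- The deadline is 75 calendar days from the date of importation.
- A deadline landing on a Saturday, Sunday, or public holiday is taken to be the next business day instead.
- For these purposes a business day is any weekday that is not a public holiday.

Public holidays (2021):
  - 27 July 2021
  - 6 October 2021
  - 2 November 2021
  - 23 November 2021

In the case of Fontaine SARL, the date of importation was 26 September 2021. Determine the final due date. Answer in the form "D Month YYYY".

10 December 2021

Trigger date 26 September 2021 + 75 calendar days = 10 December 2021.
10 December 2021 is a Friday and not a listed holiday, so it stands.
Final deadline: 10 December 2021.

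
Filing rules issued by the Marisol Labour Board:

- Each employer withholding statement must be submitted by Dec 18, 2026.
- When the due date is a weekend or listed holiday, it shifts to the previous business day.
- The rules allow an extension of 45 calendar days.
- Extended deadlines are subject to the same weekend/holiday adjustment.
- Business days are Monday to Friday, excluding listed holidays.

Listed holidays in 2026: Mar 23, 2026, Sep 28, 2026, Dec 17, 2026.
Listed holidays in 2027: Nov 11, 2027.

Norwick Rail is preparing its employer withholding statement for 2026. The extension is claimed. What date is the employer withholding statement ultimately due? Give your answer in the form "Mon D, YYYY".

Feb 1, 2027

The stated deadline is Dec 18, 2026.
Dec 18, 2026 (Friday) is already a business day.
Applying the 45-calendar-day extension: Dec 18, 2026 + 45 days = Feb 1, 2027.
Since Feb 1, 2027 is a Monday and not a holiday, the date is unchanged.
So the filing is due Feb 1, 2027.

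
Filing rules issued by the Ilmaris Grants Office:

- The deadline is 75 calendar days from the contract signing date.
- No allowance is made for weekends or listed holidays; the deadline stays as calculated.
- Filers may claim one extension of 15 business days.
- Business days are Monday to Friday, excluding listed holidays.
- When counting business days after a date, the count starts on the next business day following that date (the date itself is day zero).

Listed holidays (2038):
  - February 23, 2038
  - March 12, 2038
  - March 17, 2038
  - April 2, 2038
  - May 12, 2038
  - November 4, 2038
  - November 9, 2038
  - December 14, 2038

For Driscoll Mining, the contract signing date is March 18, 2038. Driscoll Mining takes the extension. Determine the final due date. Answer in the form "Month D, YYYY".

From March 18, 2038, 75 calendar days later is June 1, 2038.
June 1, 2038 falls on a Tuesday. The rules make no weekend/holiday allowance, so it remains June 1, 2038.
The 15-business-day extension runs from June 1, 2038 to June 22, 2038.
June 22, 2038 is a Tuesday; no weekend or holiday adjustment applies.
Deadline: June 22, 2038.

June 22, 2038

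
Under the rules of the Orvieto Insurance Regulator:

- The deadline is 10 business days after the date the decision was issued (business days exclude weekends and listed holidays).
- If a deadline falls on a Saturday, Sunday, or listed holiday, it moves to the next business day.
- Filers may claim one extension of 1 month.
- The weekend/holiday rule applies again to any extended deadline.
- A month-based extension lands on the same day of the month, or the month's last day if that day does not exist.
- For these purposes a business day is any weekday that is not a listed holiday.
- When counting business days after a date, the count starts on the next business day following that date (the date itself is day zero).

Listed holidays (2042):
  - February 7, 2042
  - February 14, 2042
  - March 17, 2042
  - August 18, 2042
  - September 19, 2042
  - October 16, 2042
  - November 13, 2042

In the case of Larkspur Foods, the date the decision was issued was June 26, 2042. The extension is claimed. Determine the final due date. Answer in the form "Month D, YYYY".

Starting the day after June 26, 2042 and counting 10 business days lands on July 10, 2042.
July 10, 2042 is a Thursday and not a listed holiday, so it stands.
Applying the 1 month extension: 1 month after July 10, 2042 is August 10, 2042.
August 10, 2042 is a Sunday; the next business day is August 11, 2042 (Monday).
Final deadline: August 11, 2042.

August 11, 2042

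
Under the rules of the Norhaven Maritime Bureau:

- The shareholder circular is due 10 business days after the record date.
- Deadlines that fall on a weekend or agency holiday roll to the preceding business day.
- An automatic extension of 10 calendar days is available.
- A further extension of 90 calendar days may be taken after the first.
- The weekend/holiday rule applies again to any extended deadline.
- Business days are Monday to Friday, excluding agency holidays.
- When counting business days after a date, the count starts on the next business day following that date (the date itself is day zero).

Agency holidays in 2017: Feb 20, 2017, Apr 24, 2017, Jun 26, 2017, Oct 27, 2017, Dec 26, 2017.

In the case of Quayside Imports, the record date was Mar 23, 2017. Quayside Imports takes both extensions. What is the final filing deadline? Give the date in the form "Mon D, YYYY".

Jul 13, 2017

10 business days after Mar 23, 2017, excluding weekends and holidays, is Apr 6, 2017.
Since Apr 6, 2017 is a Thursday and not a holiday, the date is unchanged.
With the 10-day extension, Apr 6, 2017 becomes Apr 16, 2017.
Apr 16, 2017 falls on a Sunday. Rolling to the preceding business day gives Apr 14, 2017, a Friday.
Add the 90 calendar-day extension to Apr 14, 2017: Jul 13, 2017.
Jul 13, 2017 (Thursday) is already a business day.
Deadline: Jul 13, 2017.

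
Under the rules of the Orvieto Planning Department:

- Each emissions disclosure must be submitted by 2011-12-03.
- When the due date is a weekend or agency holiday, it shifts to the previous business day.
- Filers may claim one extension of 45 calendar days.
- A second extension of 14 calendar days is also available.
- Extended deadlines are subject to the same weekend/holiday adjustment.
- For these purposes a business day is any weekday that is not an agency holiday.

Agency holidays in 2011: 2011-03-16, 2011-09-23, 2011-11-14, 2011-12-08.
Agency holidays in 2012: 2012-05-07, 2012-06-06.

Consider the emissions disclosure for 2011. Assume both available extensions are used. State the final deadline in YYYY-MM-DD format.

The statutory due date is 2011-12-03.
Because 2011-12-03 is a Saturday, the deadline becomes 2011-12-02 (Friday).
Add the 45 calendar-day extension to 2011-12-02: 2012-01-16.
2012-01-16 (Monday) is already a business day.
Applying the 14-calendar-day extension: 2012-01-16 + 14 days = 2012-01-30.
Since 2012-01-30 is a Monday and not a holiday, the date is unchanged.
Deadline: 2012-01-30.

2012-01-30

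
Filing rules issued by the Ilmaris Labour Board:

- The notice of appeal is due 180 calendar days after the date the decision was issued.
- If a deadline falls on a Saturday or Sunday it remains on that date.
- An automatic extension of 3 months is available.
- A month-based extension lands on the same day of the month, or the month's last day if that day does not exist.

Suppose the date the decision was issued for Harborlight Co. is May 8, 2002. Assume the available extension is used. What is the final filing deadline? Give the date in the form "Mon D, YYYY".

Trigger date May 8, 2002 + 180 calendar days = Nov 4, 2002.
Nov 4, 2002 falls on a Monday. The rules make no weekend/holiday allowance, so it remains Nov 4, 2002.
Add 3 months to Nov 4, 2002: Feb 4, 2003.
Feb 4, 2003 falls on a Tuesday. The rules make no weekend/holiday allowance, so it remains Feb 4, 2003.
The final due date is Feb 4, 2003.

Feb 4, 2003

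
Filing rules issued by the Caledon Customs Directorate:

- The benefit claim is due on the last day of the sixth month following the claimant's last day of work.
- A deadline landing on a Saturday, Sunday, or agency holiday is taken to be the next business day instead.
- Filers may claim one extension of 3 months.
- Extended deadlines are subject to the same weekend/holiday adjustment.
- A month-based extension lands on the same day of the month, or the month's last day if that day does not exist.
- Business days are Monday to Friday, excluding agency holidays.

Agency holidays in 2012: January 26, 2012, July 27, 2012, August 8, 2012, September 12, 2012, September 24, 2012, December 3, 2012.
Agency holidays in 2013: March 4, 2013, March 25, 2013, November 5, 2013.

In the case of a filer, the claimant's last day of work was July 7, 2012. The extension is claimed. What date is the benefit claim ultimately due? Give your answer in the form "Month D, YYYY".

6 months after July 7, 2012 falls in January 2013; the last day of that month is January 31, 2013.
Since January 31, 2013 is a Thursday and not a holiday, the date is unchanged.
The 3 months extension carries January 31, 2013 to April 30, 2013 (day 31 does not exist in April, so the month's last day is used).
April 30, 2013 is a Tuesday and not a listed holiday, so it stands.
Deadline: April 30, 2013.

April 30, 2013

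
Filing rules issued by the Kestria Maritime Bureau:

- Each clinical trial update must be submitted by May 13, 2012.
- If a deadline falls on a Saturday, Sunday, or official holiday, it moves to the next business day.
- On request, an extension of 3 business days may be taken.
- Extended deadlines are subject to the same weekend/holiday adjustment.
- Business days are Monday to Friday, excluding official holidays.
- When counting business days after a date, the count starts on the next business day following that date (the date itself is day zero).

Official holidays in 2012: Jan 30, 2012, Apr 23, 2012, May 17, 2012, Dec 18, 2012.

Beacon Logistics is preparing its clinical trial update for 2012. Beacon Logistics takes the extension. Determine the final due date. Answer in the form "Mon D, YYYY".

May 18, 2012

The stated deadline is May 13, 2012.
May 13, 2012 is a Sunday, so it moves to the next business day, May 14, 2012 (Monday).
Counting 3 further business days from May 14, 2012 reaches May 18, 2012.
May 18, 2012 (Friday) is already a business day.
Deadline: May 18, 2012.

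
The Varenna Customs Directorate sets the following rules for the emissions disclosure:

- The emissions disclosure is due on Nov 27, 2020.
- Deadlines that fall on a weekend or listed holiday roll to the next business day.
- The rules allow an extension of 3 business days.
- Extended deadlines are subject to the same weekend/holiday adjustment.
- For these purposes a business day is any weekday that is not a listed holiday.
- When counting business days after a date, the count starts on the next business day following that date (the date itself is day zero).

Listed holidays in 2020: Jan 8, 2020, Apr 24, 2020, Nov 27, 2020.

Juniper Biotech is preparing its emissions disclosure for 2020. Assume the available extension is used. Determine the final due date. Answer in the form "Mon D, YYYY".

Start from the fixed due date, Nov 27, 2020.
Because Nov 27, 2020 is a listed holiday, the deadline becomes Nov 30, 2020 (Monday).
Applying the 3-business-day extension: 3 business days after Nov 30, 2020 is Dec 3, 2020.
Since Dec 3, 2020 is a Thursday and not a holiday, the date is unchanged.
The final due date is Dec 3, 2020.

Dec 3, 2020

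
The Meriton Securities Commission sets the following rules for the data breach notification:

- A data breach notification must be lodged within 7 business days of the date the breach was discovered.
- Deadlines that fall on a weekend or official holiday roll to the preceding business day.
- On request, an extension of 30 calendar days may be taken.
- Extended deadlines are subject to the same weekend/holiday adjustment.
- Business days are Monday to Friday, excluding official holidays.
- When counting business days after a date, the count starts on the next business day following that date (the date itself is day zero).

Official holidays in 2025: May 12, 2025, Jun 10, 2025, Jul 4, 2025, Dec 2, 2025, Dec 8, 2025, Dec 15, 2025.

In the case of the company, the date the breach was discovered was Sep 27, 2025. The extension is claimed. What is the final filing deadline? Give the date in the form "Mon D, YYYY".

Nov 6, 2025

7 business days after Sep 27, 2025, excluding weekends and holidays, is Oct 7, 2025.
Oct 7, 2025 (Tuesday) is already a business day.
Add the 30 calendar-day extension to Oct 7, 2025: Nov 6, 2025.
Since Nov 6, 2025 is a Thursday and not a holiday, the date is unchanged.
Deadline: Nov 6, 2025.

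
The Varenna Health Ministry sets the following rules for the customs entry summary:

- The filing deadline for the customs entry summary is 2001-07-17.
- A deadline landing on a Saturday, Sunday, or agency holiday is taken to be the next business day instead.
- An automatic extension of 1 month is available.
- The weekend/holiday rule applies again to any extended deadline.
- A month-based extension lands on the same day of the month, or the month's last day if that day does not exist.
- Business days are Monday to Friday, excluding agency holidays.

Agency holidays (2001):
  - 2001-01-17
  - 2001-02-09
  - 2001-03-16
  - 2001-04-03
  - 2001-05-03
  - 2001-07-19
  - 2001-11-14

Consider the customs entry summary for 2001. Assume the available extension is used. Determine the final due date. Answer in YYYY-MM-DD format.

2001-08-17

The statutory due date is 2001-07-17.
2001-07-17 falls on a Tuesday, which is a business day, so no adjustment is needed.
Add 1 month to 2001-07-17: 2001-08-17.
2001-08-17 (Friday) is already a business day.
So the filing is due 2001-08-17.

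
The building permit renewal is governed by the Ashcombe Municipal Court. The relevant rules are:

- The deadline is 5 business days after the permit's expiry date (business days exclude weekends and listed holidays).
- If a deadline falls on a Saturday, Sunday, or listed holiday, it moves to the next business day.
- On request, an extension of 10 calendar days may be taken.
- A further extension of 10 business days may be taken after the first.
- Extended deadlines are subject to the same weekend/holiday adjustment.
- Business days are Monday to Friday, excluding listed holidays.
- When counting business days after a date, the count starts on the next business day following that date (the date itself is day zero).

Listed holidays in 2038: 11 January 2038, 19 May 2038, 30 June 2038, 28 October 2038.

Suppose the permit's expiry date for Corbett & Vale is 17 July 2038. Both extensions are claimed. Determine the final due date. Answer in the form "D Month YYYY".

Starting the day after 17 July 2038 and counting 5 business days lands on 23 July 2038.
23 July 2038 is a Friday and not a listed holiday, so it stands.
With the 10-day extension, 23 July 2038 becomes 2 August 2038.
Since 2 August 2038 is a Monday and not a holiday, the date is unchanged.
Counting 10 further business days from 2 August 2038 reaches 16 August 2038.
16 August 2038 (Monday) is already a business day.
Final deadline: 16 August 2038.

16 August 2038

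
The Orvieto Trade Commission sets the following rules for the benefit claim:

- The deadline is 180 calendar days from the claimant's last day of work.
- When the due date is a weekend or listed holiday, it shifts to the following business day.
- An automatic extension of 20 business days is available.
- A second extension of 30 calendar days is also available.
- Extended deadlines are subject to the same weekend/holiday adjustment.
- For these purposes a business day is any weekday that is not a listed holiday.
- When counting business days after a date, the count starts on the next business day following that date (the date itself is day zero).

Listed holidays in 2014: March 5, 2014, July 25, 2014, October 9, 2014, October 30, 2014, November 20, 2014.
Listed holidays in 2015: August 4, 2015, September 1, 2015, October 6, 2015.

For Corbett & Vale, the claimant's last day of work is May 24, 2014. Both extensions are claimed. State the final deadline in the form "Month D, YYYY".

Trigger date May 24, 2014 + 180 calendar days = November 20, 2014.
November 20, 2014 falls on a listed holiday. Rolling to the next business day gives November 21, 2014, a Friday.
Counting 20 further business days from November 21, 2014 reaches December 19, 2014.
December 19, 2014 is a Friday and not a listed holiday, so it stands.
Add the 30 calendar-day extension to December 19, 2014: January 18, 2015.
January 18, 2015 is a Sunday, so it moves to the next business day, January 19, 2015 (Monday).
The final due date is January 19, 2015.

January 19, 2015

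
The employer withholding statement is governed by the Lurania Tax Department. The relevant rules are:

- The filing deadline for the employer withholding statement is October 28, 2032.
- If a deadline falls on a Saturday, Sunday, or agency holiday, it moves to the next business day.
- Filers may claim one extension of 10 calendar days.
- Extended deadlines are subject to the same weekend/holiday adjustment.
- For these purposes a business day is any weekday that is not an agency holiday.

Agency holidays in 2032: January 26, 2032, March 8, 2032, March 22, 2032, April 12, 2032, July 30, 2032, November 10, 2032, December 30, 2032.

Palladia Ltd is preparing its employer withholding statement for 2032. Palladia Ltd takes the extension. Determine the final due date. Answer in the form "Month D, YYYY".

The statutory due date is October 28, 2032.
October 28, 2032 falls on a Thursday, which is a business day, so no adjustment is needed.
The 10-calendar-day extension moves the deadline from October 28, 2032 to November 7, 2032.
Because November 7, 2032 is a Sunday, the deadline becomes November 8, 2032 (Monday).
The final due date is November 8, 2032.

November 8, 2032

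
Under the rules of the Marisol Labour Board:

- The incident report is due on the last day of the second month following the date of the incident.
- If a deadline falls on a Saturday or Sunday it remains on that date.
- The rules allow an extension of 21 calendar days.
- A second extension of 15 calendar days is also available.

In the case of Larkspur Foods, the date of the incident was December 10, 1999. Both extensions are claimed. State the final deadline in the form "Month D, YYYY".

The second month after December 10, 1999 is February 2000, whose last day is February 29, 2000.
February 29, 2000 is a Tuesday; no weekend or holiday adjustment applies.
Add the 21 calendar-day extension to February 29, 2000: March 21, 2000.
March 21, 2000 is a Tuesday; no weekend or holiday adjustment applies.
The 15-calendar-day extension moves the deadline from March 21, 2000 to April 5, 2000.
April 5, 2000 falls on a Wednesday. The rules make no weekend/holiday allowance, so it remains April 5, 2000.
Deadline: April 5, 2000.

April 5, 2000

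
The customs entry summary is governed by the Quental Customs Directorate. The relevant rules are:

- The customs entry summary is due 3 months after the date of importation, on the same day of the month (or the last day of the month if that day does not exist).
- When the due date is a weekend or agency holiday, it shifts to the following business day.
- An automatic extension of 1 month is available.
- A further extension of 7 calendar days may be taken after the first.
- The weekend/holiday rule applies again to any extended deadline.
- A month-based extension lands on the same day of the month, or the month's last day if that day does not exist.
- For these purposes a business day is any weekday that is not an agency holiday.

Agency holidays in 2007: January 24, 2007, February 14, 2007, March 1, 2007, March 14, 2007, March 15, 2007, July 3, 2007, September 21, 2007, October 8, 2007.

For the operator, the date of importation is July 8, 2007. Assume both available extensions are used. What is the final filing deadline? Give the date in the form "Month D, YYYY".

3 months from July 8, 2007 is October 8, 2007.
October 8, 2007 is a listed holiday, so it moves to the next business day, October 9, 2007 (Tuesday).
Add 1 month to October 9, 2007: November 9, 2007.
November 9, 2007 falls on a Friday, which is a business day, so no adjustment is needed.
With the 7-day extension, November 9, 2007 becomes November 16, 2007.
November 16, 2007 is a Friday and not a listed holiday, so it stands.
So the filing is due November 16, 2007.

November 16, 2007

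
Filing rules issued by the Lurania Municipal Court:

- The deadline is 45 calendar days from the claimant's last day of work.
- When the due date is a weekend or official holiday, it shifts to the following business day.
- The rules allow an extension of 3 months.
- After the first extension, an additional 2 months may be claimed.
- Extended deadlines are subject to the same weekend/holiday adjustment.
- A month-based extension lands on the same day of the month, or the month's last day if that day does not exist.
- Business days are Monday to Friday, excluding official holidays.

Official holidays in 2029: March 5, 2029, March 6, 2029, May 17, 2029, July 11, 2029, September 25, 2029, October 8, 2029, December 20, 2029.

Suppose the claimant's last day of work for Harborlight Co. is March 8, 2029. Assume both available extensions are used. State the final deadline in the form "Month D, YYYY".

September 24, 2029

Trigger date March 8, 2029 + 45 calendar days = April 22, 2029.
April 22, 2029 is a Sunday; the next business day is April 23, 2029 (Monday).
Add 3 months to April 23, 2029: July 23, 2029.
July 23, 2029 (Monday) is already a business day.
Applying the 2 months extension: 2 months after July 23, 2029 is September 23, 2029.
September 23, 2029 falls on a Sunday. Rolling to the next business day gives September 24, 2029, a Monday.
The final due date is September 24, 2029.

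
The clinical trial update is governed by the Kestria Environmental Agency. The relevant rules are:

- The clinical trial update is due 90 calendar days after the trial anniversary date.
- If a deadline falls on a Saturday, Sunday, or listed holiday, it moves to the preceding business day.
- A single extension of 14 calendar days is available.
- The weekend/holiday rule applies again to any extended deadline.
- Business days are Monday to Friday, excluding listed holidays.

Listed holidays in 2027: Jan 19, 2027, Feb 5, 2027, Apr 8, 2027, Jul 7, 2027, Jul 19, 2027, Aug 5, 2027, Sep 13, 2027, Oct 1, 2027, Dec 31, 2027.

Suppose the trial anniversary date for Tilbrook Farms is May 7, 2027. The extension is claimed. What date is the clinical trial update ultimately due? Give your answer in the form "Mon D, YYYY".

Adding 90 calendar days to May 7, 2027 gives Aug 5, 2027.
Aug 5, 2027 is a listed holiday, so it moves to the preceding business day, Aug 4, 2027 (Wednesday).
The 14-calendar-day extension moves the deadline from Aug 4, 2027 to Aug 18, 2027.
Aug 18, 2027 falls on a Wednesday, which is a business day, so no adjustment is needed.
The final due date is Aug 18, 2027.

Aug 18, 2027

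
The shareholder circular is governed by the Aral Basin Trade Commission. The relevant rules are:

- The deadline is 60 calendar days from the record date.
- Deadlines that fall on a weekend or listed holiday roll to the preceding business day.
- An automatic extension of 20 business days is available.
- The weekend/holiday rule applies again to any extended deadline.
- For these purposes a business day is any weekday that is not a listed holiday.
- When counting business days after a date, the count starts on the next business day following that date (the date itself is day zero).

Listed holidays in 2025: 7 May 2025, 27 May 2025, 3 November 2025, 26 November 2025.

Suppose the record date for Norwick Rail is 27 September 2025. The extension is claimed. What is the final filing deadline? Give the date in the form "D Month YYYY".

24 December 2025

60 calendar days after 27 September 2025 is 26 November 2025.
26 November 2025 is a listed holiday, so it moves to the preceding business day, 25 November 2025 (Tuesday).
Applying the 20-business-day extension: 20 business days after 25 November 2025 is 24 December 2025.
24 December 2025 (Wednesday) is already a business day.
Deadline: 24 December 2025.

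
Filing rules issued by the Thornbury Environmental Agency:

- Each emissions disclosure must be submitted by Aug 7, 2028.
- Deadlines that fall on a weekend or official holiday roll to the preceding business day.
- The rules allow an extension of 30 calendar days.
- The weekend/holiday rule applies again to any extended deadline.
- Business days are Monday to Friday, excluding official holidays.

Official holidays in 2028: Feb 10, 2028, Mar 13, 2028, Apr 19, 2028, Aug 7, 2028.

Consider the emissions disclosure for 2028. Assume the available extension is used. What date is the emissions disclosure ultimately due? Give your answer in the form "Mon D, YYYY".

Start from the fixed due date, Aug 7, 2028.
Aug 7, 2028 falls on a listed holiday. Rolling to the preceding business day gives Aug 4, 2028, a Friday.
The 30-calendar-day extension moves the deadline from Aug 4, 2028 to Sep 3, 2028.
Sep 3, 2028 is a Sunday; the preceding business day is Sep 1, 2028 (Friday).
The final due date is Sep 1, 2028.

Sep 1, 2028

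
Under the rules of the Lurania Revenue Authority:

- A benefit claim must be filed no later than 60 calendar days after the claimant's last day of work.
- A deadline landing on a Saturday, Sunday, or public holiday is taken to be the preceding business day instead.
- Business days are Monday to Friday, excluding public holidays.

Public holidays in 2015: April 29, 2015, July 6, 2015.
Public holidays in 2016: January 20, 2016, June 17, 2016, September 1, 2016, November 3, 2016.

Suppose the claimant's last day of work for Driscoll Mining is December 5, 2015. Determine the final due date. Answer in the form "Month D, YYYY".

Adding 60 calendar days to December 5, 2015 gives February 3, 2016.
February 3, 2016 is a Wednesday and not a listed holiday, so it stands.
Final deadline: February 3, 2016.

February 3, 2016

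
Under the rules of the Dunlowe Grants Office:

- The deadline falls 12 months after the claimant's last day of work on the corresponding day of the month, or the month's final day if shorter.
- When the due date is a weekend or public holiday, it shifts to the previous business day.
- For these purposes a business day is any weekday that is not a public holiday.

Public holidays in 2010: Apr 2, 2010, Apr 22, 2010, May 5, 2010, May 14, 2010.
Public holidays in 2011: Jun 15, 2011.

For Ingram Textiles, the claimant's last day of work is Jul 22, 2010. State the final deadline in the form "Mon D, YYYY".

Jul 22, 2011

12 months from Jul 22, 2010 is Jul 22, 2011.
Jul 22, 2011 is a Friday and not a listed holiday, so it stands.
Deadline: Jul 22, 2011.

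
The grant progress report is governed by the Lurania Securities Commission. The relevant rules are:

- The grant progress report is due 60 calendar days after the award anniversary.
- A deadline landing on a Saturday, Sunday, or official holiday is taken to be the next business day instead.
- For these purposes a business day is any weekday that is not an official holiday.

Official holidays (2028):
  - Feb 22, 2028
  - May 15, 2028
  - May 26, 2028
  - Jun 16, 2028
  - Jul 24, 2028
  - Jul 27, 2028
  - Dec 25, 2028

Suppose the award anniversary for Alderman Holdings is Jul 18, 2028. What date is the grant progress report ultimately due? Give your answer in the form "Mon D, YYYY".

Sep 18, 2028

Adding 60 calendar days to Jul 18, 2028 gives Sep 16, 2028.
Sep 16, 2028 is a Saturday, so it moves to the next business day, Sep 18, 2028 (Monday).
The final due date is Sep 18, 2028.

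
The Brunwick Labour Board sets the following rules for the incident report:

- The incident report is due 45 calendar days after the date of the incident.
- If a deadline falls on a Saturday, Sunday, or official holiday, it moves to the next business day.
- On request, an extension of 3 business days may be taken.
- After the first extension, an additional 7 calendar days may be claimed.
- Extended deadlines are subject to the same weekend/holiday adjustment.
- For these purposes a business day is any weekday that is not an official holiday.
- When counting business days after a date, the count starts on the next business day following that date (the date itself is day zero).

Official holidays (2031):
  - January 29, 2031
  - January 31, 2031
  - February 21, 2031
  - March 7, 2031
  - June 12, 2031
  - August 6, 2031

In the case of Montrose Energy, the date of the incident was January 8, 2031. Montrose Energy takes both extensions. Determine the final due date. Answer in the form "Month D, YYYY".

March 6, 2031

45 calendar days after January 8, 2031 is February 22, 2031.
February 22, 2031 is a Saturday, so it moves to the next business day, February 24, 2031 (Monday).
Applying the 3-business-day extension: 3 business days after February 24, 2031 is February 27, 2031.
Since February 27, 2031 is a Thursday and not a holiday, the date is unchanged.
Add the 7 calendar-day extension to February 27, 2031: March 6, 2031.
Since March 6, 2031 is a Thursday and not a holiday, the date is unchanged.
So the filing is due March 6, 2031.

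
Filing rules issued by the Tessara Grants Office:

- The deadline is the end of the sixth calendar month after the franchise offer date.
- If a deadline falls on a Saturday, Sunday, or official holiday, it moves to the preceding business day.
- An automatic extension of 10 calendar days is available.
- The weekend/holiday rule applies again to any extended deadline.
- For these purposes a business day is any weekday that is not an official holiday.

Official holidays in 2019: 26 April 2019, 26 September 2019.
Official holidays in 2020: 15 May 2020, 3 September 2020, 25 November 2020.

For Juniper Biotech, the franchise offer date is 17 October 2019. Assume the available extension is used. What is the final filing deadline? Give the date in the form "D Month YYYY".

6 months after 17 October 2019 is April 2020; that month ends on 30 April 2020.
30 April 2020 is a Thursday and not a listed holiday, so it stands.
With the 10-day extension, 30 April 2020 becomes 10 May 2020.
10 May 2020 falls on a Sunday. Rolling to the preceding business day gives 8 May 2020, a Friday.
Final deadline: 8 May 2020.

8 May 2020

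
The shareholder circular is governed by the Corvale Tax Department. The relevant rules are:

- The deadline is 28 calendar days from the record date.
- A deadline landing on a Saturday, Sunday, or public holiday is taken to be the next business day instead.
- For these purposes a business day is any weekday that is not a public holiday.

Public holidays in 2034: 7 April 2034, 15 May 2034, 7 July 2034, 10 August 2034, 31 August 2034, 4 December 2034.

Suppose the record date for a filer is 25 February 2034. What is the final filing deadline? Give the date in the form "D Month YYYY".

Adding 28 calendar days to 25 February 2034 gives 25 March 2034.
25 March 2034 is a Saturday, so it moves to the next business day, 27 March 2034 (Monday).
The final due date is 27 March 2034.

27 March 2034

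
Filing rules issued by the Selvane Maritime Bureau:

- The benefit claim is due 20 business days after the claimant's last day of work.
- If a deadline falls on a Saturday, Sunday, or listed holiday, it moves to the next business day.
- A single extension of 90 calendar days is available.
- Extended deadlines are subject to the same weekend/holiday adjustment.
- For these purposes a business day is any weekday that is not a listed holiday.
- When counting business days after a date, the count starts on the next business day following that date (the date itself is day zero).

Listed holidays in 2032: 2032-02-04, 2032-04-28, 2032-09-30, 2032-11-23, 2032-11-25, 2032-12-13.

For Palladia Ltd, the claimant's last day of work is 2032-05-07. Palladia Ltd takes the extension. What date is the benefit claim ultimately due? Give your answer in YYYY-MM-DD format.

2032-09-02

Starting the day after 2032-05-07 and counting 20 business days lands on 2032-06-04.
2032-06-04 is a Friday and not a listed holiday, so it stands.
Applying the 90-calendar-day extension: 2032-06-04 + 90 days = 2032-09-02.
2032-09-02 falls on a Thursday, which is a business day, so no adjustment is needed.
Deadline: 2032-09-02.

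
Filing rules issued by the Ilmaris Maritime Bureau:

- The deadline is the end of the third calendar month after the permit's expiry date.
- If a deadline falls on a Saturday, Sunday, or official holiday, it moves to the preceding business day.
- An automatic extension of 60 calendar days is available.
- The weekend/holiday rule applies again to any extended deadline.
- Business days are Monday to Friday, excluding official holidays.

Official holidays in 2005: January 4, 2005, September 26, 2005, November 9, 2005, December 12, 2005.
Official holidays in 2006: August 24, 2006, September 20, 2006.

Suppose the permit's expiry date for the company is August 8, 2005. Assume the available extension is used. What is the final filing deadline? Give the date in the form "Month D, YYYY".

3 months after August 8, 2005 is November 2005; that month ends on November 30, 2005.
Since November 30, 2005 is a Wednesday and not a holiday, the date is unchanged.
Applying the 60-calendar-day extension: November 30, 2005 + 60 days = January 29, 2006.
January 29, 2006 falls on a Sunday. Rolling to the preceding business day gives January 27, 2006, a Friday.
Deadline: January 27, 2006.

January 27, 2006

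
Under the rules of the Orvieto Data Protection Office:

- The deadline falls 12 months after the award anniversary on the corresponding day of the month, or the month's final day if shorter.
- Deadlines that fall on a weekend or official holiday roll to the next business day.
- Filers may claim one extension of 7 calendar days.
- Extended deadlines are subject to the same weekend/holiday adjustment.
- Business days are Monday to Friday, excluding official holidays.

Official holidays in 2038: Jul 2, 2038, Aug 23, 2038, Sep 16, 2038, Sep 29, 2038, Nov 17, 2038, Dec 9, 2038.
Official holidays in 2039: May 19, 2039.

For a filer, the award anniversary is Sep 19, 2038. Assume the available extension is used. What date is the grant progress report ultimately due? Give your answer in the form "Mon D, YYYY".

Sep 26, 2039

12 months after Sep 19, 2038, on the same day of the month, is Sep 19, 2039.
Sep 19, 2039 is a Monday and not a listed holiday, so it stands.
Add the 7 calendar-day extension to Sep 19, 2039: Sep 26, 2039.
Sep 26, 2039 falls on a Monday, which is a business day, so no adjustment is needed.
Deadline: Sep 26, 2039.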